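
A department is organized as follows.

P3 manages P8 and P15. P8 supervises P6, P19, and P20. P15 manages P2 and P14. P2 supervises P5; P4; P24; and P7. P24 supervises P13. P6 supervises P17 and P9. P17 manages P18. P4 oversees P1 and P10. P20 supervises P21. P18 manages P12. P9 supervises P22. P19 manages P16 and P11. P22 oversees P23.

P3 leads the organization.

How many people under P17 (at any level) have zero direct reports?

1

The only person in P17's organization with no one reporting to them is P12. That is 1.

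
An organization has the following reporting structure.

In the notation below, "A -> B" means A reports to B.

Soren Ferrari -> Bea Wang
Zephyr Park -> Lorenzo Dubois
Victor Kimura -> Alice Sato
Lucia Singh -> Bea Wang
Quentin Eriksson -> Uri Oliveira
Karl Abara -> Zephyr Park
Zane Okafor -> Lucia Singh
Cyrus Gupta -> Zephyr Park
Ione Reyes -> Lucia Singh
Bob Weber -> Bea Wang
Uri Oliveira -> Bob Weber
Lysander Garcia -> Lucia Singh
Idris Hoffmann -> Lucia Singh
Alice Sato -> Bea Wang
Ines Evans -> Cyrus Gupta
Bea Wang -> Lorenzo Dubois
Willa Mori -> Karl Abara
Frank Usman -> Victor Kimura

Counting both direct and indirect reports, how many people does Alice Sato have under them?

Alice Sato directly manages Victor Kimura. Under Victor Kimura: Frank Usman (1). That's 2 in total.

2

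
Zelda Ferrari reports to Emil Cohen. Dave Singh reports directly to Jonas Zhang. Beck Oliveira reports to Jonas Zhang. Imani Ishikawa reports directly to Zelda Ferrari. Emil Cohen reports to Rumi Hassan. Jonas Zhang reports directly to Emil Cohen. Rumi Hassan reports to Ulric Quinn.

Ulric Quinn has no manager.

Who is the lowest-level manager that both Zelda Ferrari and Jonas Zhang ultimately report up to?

Zelda Ferrari's chain of managers is Emil Cohen, Rumi Hassan, Ulric Quinn. Jonas Zhang's chain of managers is Emil Cohen, Rumi Hassan, Ulric Quinn. The first manager that appears in both chains is Emil Cohen.

Emil Cohen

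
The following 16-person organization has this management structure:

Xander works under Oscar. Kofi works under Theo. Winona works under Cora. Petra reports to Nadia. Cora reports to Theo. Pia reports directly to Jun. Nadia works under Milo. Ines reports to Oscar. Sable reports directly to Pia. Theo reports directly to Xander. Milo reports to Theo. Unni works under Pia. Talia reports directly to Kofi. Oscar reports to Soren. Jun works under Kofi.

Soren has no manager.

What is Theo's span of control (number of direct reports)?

Theo directly manages Kofi, Milo, Cora. That is 3 direct reports.

3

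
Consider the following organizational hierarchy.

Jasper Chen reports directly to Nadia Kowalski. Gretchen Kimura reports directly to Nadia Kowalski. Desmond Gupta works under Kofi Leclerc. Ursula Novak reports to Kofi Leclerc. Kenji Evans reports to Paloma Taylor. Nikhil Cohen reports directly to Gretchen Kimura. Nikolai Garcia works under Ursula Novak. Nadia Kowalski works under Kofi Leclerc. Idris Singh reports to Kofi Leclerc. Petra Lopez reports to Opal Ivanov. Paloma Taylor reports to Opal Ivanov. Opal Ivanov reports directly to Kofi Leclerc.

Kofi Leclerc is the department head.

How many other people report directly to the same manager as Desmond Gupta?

4

Desmond Gupta reports to Kofi Leclerc. Kofi Leclerc's other direct reports are Opal Ivanov, Idris Singh, Nadia Kowalski, Ursula Novak — 4 peers.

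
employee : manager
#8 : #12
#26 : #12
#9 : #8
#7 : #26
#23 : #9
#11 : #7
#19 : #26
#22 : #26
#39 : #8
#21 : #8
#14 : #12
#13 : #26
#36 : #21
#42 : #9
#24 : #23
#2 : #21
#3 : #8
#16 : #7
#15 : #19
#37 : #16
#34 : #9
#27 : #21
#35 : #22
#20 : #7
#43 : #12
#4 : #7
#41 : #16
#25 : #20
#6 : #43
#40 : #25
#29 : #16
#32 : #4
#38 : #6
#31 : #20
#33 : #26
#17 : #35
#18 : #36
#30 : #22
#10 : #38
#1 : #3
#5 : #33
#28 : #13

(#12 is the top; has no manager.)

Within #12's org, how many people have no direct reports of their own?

The people in #12's organization with no one reporting to them are #10, #14, #5, #28, #30, #17, #15, #32, #31, #40, #29, #41, #37, #11, #1, #27, #2, #18, #39, #34, #42, #24. That is 22.

22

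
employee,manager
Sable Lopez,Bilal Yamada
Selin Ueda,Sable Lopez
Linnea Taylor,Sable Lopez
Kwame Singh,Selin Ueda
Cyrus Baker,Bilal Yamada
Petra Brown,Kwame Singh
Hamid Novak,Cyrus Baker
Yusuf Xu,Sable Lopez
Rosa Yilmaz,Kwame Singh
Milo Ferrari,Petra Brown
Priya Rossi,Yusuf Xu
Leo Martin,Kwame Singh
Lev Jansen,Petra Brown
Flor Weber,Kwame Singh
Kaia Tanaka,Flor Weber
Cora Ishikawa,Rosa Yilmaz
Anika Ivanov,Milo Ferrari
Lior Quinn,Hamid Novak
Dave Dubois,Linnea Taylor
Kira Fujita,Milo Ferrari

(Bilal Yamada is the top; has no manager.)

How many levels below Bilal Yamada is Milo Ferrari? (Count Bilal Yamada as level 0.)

Chain from Milo Ferrari up to Bilal Yamada: Milo Ferrari → Petra Brown → Kwame Singh → Selin Ueda → Sable Lopez → Bilal Yamada. That is 5 steps up, so Milo Ferrari is 5 levels below Bilal Yamada.

5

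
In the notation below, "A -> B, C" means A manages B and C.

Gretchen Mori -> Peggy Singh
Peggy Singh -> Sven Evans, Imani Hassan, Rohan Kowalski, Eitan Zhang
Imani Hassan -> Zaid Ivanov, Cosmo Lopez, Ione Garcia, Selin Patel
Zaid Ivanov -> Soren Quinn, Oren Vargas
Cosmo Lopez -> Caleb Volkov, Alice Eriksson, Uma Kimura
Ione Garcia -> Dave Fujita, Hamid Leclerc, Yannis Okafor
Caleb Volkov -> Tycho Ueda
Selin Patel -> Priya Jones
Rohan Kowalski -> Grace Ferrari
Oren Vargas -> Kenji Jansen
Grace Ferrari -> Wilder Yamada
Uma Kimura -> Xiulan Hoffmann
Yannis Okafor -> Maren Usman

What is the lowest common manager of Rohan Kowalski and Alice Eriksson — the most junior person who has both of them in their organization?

Peggy Singh

Rohan Kowalski's chain of managers is Peggy Singh, Gretchen Mori. Alice Eriksson's chain of managers is Cosmo Lopez, Imani Hassan, Peggy Singh, Gretchen Mori. The first manager that appears in both chains is Peggy Singh.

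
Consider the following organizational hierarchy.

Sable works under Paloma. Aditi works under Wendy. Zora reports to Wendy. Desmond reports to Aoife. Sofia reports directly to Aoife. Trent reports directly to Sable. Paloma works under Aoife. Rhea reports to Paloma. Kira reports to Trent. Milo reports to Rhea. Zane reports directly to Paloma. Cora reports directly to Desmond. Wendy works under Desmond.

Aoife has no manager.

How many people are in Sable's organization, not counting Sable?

2

Sable directly manages Trent. Under Trent: Kira (1). That's 2 in total.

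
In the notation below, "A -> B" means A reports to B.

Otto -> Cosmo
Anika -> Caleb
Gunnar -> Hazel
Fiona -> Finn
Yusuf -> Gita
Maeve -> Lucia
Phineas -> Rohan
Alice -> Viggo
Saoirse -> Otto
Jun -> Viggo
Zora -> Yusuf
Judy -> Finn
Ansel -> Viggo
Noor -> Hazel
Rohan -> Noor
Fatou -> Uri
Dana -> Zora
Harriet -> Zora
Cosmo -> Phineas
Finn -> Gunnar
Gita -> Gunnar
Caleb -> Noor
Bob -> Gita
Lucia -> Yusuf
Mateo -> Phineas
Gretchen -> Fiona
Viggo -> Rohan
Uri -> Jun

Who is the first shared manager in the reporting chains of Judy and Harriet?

Judy's chain of managers is Finn, Gunnar, Hazel. Harriet's chain of managers is Zora, Yusuf, Gita, Gunnar, Hazel. The first manager that appears in both chains is Gunnar.

Gunnar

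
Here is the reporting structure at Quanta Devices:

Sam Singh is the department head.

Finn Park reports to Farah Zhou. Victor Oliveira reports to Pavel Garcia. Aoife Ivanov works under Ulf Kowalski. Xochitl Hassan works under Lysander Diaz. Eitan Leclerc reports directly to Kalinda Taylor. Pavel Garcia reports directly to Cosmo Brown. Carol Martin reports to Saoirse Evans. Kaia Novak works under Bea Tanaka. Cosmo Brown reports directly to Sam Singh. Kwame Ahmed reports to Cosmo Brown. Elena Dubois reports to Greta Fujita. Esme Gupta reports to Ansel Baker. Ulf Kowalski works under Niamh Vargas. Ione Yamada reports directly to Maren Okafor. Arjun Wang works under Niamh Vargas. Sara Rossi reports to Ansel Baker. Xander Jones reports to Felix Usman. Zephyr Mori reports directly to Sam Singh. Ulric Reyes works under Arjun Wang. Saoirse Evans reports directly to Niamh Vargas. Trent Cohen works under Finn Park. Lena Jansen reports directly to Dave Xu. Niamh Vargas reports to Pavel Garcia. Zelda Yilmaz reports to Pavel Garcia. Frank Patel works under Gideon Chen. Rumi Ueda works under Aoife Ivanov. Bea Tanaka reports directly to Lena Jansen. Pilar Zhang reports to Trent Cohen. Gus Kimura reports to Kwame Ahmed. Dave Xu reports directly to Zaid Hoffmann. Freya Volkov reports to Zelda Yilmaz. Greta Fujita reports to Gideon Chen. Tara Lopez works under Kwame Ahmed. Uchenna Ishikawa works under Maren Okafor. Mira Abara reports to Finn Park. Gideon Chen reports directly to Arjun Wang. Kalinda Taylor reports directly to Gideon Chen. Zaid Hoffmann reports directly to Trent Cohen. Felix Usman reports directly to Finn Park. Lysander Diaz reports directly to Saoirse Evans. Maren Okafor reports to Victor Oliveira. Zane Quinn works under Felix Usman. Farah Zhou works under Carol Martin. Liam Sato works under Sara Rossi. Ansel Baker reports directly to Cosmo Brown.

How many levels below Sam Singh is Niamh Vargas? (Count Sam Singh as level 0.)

Chain from Niamh Vargas up to Sam Singh: Niamh Vargas → Pavel Garcia → Cosmo Brown → Sam Singh. That is 3 steps up, so Niamh Vargas is 3 levels below Sam Singh.

3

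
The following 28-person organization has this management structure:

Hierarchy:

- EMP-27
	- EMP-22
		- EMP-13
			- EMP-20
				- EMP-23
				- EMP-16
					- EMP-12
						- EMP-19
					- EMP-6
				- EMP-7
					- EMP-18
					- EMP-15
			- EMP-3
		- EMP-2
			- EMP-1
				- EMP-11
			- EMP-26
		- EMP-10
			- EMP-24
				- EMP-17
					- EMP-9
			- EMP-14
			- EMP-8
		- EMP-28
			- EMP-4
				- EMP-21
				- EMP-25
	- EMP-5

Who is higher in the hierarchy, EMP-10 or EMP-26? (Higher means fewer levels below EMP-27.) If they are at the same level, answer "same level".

EMP-10 is 2 levels below EMP-27; EMP-26 is 3. EMP-10 is higher.

EMP-10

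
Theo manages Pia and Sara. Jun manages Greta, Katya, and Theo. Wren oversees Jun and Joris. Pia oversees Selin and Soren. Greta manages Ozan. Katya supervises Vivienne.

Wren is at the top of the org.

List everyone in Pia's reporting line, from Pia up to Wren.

Pia -> Theo -> Jun -> Wren

Pia reports to Theo. Theo reports to Jun. Jun reports to Wren. Wren is at the top.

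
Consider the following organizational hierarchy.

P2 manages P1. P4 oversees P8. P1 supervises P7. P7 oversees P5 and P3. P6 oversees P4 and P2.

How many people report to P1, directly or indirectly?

3

P1 directly manages P7. Under P7: P3, P5 (2). That's 3 in total.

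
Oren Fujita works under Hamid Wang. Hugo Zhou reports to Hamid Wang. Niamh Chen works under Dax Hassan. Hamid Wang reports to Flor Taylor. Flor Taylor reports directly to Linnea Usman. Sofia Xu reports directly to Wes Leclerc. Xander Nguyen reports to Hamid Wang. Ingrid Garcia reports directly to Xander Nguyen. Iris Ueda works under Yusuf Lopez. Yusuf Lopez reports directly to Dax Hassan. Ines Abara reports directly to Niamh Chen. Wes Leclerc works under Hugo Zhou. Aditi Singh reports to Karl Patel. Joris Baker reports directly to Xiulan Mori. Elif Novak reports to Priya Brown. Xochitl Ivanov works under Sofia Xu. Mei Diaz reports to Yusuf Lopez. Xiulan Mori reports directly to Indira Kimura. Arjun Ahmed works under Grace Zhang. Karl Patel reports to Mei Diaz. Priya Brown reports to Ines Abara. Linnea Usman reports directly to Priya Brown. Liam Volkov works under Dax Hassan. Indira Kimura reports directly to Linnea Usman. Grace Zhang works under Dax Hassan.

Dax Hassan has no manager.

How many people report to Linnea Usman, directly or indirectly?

12

Linnea Usman directly manages Flor Taylor, Indira Kimura. Under Flor Taylor: Hamid Wang, Oren Fujita, Xander Nguyen, Ingrid Garcia, Hugo Zhou, Wes Leclerc, Sofia Xu, Xochitl Ivanov (8). Under Indira Kimura: Xiulan Mori, Joris Baker (2). So Linnea Usman's organization is 2 direct reports plus everyone under them: 9 + 3 = 12.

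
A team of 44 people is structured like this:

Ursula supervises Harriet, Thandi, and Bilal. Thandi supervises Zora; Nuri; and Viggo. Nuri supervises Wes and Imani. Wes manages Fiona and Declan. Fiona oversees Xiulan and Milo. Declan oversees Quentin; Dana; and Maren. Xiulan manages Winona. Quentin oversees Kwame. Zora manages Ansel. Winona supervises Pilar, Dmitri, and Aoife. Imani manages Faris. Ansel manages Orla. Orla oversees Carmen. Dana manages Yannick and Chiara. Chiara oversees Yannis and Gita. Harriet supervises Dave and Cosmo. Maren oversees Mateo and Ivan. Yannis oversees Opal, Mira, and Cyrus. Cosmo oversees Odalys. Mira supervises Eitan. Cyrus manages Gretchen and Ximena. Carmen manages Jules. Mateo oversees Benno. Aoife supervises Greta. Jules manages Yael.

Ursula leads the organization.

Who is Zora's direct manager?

Zora reports directly to Thandi.

Thandi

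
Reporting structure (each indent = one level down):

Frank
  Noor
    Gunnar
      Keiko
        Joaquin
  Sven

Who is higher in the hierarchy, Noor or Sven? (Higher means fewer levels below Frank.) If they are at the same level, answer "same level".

same level

Both Noor and Sven are 1 level below Frank.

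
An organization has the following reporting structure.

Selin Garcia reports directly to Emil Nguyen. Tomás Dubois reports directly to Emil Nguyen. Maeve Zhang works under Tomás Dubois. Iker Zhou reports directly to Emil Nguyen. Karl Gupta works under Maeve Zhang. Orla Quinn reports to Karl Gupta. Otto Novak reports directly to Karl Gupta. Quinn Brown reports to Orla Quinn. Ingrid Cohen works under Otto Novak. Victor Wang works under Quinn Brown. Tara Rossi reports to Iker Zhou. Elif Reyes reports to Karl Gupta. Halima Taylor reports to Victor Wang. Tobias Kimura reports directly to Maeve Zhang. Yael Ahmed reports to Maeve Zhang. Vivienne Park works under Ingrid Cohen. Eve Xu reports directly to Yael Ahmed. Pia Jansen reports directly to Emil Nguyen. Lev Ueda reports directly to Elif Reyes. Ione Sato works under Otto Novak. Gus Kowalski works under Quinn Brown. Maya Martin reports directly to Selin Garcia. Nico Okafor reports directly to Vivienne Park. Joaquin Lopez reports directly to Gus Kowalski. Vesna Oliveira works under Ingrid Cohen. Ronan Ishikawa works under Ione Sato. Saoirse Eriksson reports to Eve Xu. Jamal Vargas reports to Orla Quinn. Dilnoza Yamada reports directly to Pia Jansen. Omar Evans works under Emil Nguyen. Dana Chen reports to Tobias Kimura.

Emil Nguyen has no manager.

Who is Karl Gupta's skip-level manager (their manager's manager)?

Tomás Dubois

Karl Gupta reports to Maeve Zhang, and Maeve Zhang reports to Tomás Dubois. So Karl Gupta's skip-level manager is Tomás Dubois.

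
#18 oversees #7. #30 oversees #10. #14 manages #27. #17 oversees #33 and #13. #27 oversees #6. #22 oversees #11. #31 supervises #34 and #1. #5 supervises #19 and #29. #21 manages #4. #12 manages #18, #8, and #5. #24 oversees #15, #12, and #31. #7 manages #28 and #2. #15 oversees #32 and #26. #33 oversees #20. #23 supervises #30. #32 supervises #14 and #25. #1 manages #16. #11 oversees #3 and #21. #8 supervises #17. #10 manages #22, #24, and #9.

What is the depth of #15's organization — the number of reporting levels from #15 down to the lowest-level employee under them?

4

The longest chain under #15 runs #15 → #32 → #14 → #27 → #6, which is 4 levels below #15.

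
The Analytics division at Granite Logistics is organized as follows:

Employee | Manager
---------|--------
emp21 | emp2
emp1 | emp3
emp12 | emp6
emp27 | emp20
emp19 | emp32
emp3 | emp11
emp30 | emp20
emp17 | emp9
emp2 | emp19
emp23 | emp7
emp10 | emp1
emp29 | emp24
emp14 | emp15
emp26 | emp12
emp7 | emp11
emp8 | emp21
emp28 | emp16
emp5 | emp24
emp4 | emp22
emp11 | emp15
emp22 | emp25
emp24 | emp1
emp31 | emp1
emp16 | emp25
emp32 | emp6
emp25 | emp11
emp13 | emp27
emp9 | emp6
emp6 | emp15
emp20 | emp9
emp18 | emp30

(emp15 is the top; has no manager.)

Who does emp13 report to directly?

emp27

emp13 reports directly to emp27.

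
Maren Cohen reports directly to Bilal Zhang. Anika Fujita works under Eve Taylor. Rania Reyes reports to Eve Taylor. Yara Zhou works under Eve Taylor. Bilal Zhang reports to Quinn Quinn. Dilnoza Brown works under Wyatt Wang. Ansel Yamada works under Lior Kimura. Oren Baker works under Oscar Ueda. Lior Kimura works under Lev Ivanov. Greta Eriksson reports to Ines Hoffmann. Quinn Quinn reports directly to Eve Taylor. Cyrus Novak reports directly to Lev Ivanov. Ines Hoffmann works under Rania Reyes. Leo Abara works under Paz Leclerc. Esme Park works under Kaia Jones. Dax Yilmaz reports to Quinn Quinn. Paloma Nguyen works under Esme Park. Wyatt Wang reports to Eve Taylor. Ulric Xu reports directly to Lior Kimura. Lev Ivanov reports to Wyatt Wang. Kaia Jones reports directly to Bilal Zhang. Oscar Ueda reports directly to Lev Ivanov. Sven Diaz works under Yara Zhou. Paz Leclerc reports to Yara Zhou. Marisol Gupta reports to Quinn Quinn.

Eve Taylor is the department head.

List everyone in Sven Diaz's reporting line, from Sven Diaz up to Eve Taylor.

Sven Diaz -> Yara Zhou -> Eve Taylor

Sven Diaz reports to Yara Zhou. Yara Zhou reports to Eve Taylor. Eve Taylor is at the top.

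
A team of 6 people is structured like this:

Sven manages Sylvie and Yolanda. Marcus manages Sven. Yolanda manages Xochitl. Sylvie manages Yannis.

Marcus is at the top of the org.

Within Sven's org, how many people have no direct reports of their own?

2

The people in Sven's organization with no one reporting to them are Xochitl, Yannis. That is 2.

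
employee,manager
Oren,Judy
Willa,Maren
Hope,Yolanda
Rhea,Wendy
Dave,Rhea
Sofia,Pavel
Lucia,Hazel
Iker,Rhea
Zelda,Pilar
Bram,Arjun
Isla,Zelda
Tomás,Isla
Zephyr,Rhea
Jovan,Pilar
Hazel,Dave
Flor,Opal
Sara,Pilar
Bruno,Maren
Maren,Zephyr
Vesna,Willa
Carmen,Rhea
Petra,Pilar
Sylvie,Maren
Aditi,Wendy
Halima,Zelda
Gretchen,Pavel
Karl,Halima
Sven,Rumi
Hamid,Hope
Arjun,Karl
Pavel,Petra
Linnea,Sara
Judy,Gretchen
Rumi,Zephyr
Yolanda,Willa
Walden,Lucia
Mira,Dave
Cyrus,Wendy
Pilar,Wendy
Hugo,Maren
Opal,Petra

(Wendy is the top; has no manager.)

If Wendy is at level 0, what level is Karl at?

Chain from Karl up to Wendy: Karl → Halima → Zelda → Pilar → Wendy. That is 4 steps up, so Karl is 4 levels below Wendy.

4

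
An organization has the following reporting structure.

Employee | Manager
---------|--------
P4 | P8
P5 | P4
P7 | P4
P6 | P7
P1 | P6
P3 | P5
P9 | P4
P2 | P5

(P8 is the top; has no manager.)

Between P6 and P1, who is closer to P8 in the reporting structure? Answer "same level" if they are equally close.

P6 is 3 levels below P8; P1 is 4. P6 is higher.

P6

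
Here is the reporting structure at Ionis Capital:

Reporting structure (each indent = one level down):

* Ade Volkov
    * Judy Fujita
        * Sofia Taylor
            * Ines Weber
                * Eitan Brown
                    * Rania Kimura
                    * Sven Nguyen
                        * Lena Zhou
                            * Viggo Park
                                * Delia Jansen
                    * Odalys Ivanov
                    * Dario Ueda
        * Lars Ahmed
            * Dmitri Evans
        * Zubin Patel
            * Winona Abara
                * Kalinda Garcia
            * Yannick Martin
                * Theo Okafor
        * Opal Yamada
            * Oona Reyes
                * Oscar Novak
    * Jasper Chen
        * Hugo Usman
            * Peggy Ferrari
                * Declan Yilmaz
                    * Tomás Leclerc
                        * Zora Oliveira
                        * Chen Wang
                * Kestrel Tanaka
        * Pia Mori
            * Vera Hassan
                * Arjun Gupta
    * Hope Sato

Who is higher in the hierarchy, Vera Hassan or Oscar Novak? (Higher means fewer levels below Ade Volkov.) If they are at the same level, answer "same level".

Vera Hassan is 3 levels below Ade Volkov; Oscar Novak is 4. Vera Hassan is higher.

Vera Hassan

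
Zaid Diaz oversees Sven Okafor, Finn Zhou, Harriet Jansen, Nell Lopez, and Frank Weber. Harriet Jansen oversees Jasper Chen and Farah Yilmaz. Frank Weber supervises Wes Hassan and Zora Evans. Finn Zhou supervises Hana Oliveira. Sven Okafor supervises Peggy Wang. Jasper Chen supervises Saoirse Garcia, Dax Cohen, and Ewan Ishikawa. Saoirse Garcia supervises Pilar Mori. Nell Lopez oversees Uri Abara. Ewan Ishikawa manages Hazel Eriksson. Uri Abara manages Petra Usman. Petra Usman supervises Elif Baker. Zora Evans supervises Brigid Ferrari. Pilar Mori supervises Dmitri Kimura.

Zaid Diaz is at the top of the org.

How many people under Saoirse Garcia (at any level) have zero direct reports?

1

The only person in Saoirse Garcia's organization with no one reporting to them is Dmitri Kimura. That is 1.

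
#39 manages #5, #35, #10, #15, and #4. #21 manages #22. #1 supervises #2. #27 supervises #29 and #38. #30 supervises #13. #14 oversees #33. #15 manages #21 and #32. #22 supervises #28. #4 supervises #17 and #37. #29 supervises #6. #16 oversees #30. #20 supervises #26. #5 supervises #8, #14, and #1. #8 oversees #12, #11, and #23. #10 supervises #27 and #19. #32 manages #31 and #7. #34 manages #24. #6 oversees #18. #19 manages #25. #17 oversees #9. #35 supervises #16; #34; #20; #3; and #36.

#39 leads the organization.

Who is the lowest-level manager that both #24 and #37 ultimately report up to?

#24's chain of managers is #34, #35, #39. #37's chain of managers is #4, #39. The first manager that appears in both chains is #39.

#39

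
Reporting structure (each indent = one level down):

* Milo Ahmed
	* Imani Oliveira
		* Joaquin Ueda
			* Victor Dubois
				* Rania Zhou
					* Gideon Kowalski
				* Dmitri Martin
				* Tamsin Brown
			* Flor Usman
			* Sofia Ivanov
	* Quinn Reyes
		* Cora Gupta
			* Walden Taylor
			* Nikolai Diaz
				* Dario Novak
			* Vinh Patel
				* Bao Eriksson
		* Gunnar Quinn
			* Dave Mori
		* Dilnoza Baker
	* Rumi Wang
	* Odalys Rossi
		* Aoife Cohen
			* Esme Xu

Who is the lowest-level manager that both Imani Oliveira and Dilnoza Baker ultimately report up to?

Imani Oliveira's chain of managers is Milo Ahmed. Dilnoza Baker's chain of managers is Quinn Reyes, Milo Ahmed. The first manager that appears in both chains is Milo Ahmed.

Milo Ahmed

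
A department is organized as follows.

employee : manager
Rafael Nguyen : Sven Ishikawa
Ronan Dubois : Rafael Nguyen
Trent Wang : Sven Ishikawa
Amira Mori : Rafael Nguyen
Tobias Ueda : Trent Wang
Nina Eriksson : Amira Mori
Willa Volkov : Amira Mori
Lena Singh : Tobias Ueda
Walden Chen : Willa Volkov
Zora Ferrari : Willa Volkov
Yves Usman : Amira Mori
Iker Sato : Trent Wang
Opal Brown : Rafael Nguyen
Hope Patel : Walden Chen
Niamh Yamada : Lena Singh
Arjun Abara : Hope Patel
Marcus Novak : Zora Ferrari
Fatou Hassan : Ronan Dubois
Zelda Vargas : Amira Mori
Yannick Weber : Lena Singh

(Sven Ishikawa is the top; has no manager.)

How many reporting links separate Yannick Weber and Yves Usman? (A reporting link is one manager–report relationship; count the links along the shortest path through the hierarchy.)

Yannick Weber is 4 levels below Sven Ishikawa, and Yves Usman is 3 levels below Sven Ishikawa (their lowest common manager). The shortest path runs up from Yannick Weber to Sven Ishikawa and back down to Yves Usman: 4 + 3 = 7 links.

7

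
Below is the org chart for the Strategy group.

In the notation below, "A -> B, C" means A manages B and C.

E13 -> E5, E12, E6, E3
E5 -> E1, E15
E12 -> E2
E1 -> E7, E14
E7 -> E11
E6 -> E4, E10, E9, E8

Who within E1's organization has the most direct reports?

E1

Direct-report counts within E1's organization: E1 has 2; E7 has 1. The largest is 2, held by E1.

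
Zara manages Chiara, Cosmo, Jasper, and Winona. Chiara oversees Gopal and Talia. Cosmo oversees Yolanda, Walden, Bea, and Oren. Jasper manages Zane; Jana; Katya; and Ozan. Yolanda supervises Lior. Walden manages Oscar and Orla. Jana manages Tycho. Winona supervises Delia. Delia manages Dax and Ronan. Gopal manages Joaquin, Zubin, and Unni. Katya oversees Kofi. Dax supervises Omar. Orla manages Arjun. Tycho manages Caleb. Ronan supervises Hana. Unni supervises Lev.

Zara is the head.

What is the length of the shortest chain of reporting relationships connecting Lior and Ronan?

Lior is 3 levels below Zara, and Ronan is 3 levels below Zara (their lowest common manager). The shortest path runs up from Lior to Zara and back down to Ronan: 3 + 3 = 6 links.

6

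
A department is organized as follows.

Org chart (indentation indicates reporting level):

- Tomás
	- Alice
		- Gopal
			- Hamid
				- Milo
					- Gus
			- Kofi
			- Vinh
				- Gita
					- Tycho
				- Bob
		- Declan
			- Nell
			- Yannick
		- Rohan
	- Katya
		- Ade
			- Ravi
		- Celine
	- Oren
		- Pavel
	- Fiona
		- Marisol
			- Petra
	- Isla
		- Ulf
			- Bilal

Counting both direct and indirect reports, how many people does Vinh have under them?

3

Vinh directly manages Gita, Bob. Under Gita: Tycho (1). Bob has no reports. So Vinh's organization is 2 direct reports plus everyone under them: 2 + 1 = 3.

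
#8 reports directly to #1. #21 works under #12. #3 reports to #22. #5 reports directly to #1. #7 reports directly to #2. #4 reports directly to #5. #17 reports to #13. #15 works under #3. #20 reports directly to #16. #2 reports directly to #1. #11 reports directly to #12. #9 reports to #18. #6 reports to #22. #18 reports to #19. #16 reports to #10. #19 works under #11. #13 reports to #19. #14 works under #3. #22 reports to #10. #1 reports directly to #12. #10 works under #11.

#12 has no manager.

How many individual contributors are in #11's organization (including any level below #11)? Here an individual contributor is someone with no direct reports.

6

The people in #11's organization with no one reporting to them are #6, #15, #14, #20, #17, #9. That is 6.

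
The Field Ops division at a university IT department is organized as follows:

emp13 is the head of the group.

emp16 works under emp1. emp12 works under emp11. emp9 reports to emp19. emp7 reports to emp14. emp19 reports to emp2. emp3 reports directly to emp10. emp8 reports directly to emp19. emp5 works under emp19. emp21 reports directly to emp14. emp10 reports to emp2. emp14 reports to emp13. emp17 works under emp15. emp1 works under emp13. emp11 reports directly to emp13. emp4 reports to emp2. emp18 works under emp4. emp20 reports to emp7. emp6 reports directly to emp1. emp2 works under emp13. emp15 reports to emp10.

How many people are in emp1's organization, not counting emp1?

2

emp1 directly manages emp16, emp6. emp16 has no reports. emp6 has no reports. So emp1's organization is 2 direct reports plus everyone under them: 1 + 1 = 2.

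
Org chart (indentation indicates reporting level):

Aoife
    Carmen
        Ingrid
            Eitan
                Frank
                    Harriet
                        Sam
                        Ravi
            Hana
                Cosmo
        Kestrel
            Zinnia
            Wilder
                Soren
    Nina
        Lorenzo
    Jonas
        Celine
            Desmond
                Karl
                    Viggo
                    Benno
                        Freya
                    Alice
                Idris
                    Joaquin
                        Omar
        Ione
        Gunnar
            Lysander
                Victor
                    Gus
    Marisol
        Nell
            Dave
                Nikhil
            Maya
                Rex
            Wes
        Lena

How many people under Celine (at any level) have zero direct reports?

The people in Celine's organization with no one reporting to them are Omar, Alice, Freya, Viggo. That is 4.

4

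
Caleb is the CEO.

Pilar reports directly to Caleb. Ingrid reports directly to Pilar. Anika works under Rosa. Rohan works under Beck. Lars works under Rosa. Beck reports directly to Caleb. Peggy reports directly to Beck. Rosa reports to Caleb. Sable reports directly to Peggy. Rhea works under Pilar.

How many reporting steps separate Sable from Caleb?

3

Chain from Sable up to Caleb: Sable → Peggy → Beck → Caleb. That is 3 steps up, so Sable is 3 levels below Caleb.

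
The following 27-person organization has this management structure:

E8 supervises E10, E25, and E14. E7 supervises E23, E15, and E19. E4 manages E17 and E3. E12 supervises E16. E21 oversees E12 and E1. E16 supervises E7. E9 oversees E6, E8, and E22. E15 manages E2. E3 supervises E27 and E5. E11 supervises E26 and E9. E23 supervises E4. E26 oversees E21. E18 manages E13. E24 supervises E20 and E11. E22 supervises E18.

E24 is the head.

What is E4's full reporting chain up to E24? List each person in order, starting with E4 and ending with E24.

E4 reports to E23. E23 reports to E7. E7 reports to E16. E16 reports to E12. E12 reports to E21. E21 reports to E26. E26 reports to E11. E11 reports to E24. E24 is at the top.

E4 -> E23 -> E7 -> E16 -> E12 -> E21 -> E26 -> E11 -> E24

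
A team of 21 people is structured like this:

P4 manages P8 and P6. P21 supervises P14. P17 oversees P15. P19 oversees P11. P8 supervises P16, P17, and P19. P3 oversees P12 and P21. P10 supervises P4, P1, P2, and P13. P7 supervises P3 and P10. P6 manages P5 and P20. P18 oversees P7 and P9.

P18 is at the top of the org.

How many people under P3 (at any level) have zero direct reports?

2

The people in P3's organization with no one reporting to them are P14, P12. That is 2.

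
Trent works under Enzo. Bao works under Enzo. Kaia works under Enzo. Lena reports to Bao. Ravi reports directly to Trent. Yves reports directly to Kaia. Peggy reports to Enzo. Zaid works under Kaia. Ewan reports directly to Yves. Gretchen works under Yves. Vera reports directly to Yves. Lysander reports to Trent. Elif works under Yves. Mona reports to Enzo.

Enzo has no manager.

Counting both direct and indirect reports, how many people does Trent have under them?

Trent directly manages Ravi, Lysander. Ravi has no reports. Lysander has no reports. So Trent's organization is 2 direct reports plus everyone under them: 1 + 1 = 2.

2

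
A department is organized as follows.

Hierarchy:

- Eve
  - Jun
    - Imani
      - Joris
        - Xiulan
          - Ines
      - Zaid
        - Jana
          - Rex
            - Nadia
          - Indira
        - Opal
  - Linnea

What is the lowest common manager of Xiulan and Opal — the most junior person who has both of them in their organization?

Imani

Xiulan's chain of managers is Joris, Imani, Jun, Eve. Opal's chain of managers is Zaid, Imani, Jun, Eve. The first manager that appears in both chains is Imani.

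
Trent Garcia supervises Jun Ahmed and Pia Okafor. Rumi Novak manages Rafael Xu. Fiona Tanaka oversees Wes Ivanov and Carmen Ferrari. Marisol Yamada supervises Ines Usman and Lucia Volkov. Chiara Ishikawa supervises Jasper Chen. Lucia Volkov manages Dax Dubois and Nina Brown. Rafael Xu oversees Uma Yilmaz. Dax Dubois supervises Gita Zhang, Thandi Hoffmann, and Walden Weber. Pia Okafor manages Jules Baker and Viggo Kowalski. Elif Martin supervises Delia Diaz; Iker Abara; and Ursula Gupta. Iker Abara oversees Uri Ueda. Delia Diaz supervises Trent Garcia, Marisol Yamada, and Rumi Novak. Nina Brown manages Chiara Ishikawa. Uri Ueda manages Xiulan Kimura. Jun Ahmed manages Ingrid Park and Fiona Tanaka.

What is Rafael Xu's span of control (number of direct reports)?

Rafael Xu directly manages Uma Yilmaz. That is 1 direct report.

1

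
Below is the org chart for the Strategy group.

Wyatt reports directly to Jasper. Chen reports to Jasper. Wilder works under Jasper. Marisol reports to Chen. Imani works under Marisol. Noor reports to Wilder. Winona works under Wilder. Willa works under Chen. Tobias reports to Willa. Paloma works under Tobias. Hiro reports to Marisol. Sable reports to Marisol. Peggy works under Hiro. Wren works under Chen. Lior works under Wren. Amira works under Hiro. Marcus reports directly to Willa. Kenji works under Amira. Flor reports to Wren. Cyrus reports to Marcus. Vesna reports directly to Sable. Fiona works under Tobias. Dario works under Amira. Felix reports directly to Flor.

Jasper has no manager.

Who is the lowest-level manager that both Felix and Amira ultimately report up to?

Chen

Felix's chain of managers is Flor, Wren, Chen, Jasper. Amira's chain of managers is Hiro, Marisol, Chen, Jasper. The first manager that appears in both chains is Chen.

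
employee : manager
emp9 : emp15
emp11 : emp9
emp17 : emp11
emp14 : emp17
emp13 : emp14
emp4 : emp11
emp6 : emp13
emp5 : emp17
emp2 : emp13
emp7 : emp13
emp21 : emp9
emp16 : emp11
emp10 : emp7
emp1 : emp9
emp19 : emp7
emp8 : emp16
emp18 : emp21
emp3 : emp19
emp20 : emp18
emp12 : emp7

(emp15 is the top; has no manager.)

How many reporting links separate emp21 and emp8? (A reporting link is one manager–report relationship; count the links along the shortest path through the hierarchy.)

emp21 is 1 level below emp9, and emp8 is 3 levels below emp9 (their lowest common manager). The shortest path runs up from emp21 to emp9 and back down to emp8: 1 + 3 = 4 links.

4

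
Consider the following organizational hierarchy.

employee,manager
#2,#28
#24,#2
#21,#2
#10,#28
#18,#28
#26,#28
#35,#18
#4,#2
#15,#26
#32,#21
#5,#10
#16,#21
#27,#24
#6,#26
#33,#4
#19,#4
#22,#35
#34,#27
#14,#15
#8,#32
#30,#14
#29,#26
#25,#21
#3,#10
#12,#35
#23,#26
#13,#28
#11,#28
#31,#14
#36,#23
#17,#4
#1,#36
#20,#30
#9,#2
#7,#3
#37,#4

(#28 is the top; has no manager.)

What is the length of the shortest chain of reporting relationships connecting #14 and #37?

6

#14 is 3 levels below #28, and #37 is 3 levels below #28 (their lowest common manager). The shortest path runs up from #14 to #28 and back down to #37: 3 + 3 = 6 links.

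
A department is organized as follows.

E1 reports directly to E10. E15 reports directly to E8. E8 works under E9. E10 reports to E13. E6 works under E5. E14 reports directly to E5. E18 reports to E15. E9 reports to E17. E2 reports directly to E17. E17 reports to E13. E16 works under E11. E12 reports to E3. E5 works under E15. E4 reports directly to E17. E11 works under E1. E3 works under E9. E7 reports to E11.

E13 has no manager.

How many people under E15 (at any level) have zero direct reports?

The people in E15's organization with no one reporting to them are E18, E14, E6. That is 3.

3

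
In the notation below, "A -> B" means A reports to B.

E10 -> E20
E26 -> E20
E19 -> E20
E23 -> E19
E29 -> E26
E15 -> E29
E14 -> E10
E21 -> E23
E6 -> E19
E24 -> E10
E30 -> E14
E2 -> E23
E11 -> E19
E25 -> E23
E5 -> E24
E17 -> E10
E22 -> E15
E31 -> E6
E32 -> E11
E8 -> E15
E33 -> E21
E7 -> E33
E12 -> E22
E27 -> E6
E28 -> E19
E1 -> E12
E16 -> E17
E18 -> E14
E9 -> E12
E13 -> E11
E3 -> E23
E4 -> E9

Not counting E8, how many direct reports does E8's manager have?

E8 reports to E15. E15's other direct reports are E22 — 1 peer.

1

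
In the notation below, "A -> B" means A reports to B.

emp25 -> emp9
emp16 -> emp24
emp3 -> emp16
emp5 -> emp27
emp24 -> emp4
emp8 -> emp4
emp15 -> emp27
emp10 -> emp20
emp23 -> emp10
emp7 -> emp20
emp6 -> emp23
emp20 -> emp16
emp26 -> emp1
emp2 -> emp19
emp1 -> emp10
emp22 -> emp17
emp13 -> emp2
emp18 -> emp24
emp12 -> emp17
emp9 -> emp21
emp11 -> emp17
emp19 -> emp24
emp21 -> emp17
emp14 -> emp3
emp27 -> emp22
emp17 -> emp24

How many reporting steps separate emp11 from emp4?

Chain from emp11 up to emp4: emp11 → emp17 → emp24 → emp4. That is 3 steps up, so emp11 is 3 levels below emp4.

3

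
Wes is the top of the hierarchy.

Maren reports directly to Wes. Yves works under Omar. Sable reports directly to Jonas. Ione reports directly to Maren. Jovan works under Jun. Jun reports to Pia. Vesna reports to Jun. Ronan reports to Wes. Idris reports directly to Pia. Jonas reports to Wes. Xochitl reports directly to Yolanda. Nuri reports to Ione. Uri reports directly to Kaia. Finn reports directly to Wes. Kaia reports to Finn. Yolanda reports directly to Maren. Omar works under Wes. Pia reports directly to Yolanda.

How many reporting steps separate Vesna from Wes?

5

Chain from Vesna up to Wes: Vesna → Jun → Pia → Yolanda → Maren → Wes. That is 5 steps up, so Vesna is 5 levels below Wes.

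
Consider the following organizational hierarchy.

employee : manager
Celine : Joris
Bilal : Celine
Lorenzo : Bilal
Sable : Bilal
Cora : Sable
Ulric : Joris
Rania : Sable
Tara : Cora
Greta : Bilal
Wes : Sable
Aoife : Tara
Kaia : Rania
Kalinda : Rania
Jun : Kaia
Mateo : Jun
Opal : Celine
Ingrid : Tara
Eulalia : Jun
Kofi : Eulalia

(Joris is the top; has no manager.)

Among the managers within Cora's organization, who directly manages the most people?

Tara

Direct-report counts within Cora's organization: Cora has 1; Tara has 2. The largest is 2, held by Tara.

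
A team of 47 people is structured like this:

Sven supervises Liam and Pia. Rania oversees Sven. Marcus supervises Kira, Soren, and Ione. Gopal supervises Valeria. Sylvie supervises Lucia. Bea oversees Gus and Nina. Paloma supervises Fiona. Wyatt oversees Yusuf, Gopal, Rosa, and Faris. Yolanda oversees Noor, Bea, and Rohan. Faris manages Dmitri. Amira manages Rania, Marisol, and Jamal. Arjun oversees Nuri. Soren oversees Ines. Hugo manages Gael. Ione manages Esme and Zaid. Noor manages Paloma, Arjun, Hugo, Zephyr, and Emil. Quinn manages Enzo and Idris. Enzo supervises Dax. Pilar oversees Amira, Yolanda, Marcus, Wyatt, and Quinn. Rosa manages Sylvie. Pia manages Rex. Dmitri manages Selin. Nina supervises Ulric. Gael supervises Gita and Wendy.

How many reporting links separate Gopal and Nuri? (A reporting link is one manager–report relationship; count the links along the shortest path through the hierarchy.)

6

Gopal is 2 levels below Pilar, and Nuri is 4 levels below Pilar (their lowest common manager). The shortest path runs up from Gopal to Pilar and back down to Nuri: 2 + 4 = 6 links.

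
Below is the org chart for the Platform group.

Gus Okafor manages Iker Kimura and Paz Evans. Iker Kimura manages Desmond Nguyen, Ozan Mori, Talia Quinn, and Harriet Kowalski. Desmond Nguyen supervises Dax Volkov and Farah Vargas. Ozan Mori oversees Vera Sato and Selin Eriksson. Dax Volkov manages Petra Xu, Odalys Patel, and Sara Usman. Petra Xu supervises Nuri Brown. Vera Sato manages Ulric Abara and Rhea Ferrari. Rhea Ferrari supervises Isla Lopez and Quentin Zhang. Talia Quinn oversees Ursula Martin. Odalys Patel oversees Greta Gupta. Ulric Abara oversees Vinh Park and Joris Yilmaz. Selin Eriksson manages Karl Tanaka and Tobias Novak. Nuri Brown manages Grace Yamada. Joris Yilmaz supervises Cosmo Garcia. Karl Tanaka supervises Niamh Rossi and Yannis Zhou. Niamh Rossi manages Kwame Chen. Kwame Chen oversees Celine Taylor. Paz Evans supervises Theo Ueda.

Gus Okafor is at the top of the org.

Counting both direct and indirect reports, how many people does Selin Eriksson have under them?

Selin Eriksson directly manages Karl Tanaka, Tobias Novak. Under Karl Tanaka: Yannis Zhou, Niamh Rossi, Kwame Chen, Celine Taylor (4). Tobias Novak has no reports. So Selin Eriksson's organization is 2 direct reports plus everyone under them: 5 + 1 = 6.

6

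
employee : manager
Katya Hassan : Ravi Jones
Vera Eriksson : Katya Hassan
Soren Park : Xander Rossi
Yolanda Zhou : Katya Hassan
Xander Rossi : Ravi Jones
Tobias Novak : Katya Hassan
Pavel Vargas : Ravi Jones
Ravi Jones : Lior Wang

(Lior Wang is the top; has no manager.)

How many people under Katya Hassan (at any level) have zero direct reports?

The people in Katya Hassan's organization with no one reporting to them are Vera Eriksson, Yolanda Zhou, Tobias Novak. That is 3.

3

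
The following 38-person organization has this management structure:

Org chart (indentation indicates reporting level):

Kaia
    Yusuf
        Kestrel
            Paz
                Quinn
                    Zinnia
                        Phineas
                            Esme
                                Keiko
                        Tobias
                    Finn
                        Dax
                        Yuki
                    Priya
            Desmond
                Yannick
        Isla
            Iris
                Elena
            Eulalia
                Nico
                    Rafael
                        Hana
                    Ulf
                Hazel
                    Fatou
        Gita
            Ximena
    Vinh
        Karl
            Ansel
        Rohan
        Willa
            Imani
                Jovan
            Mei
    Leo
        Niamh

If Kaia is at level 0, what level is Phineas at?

Chain from Phineas up to Kaia: Phineas → Zinnia → Quinn → Paz → Kestrel → Yusuf → Kaia. That is 6 steps up, so Phineas is 6 levels below Kaia.

6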